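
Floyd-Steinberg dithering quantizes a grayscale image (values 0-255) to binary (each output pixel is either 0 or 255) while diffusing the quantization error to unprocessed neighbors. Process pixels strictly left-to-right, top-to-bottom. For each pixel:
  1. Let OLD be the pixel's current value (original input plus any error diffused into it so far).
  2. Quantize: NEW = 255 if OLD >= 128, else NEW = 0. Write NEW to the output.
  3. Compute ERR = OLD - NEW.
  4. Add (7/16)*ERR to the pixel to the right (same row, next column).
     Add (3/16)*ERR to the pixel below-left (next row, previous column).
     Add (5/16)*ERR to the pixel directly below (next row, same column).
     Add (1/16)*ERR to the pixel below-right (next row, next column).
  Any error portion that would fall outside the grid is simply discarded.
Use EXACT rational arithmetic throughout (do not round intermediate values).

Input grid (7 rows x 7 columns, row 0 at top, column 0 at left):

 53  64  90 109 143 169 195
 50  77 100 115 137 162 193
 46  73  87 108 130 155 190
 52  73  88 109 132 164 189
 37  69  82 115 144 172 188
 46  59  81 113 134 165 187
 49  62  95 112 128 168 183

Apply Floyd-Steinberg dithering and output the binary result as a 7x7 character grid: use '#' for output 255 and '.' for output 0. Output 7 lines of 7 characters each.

Answer: ..#.###
..#..#.
.#.#.##
...#.##
.#..#.#
..#.###
...#.#.

Derivation:
(0,0): OLD=53 → NEW=0, ERR=53
(0,1): OLD=1395/16 → NEW=0, ERR=1395/16
(0,2): OLD=32805/256 → NEW=255, ERR=-32475/256
(0,3): OLD=219139/4096 → NEW=0, ERR=219139/4096
(0,4): OLD=10905621/65536 → NEW=255, ERR=-5806059/65536
(0,5): OLD=136566931/1048576 → NEW=255, ERR=-130819949/1048576
(0,6): OLD=2355817477/16777216 → NEW=255, ERR=-1922372603/16777216
(1,0): OLD=21225/256 → NEW=0, ERR=21225/256
(1,1): OLD=245855/2048 → NEW=0, ERR=245855/2048
(1,2): OLD=8412107/65536 → NEW=255, ERR=-8299573/65536
(1,3): OLD=13572143/262144 → NEW=0, ERR=13572143/262144
(1,4): OLD=1877653613/16777216 → NEW=0, ERR=1877653613/16777216
(1,5): OLD=19455527165/134217728 → NEW=255, ERR=-14769993475/134217728
(1,6): OLD=217434532147/2147483648 → NEW=0, ERR=217434532147/2147483648
(2,0): OLD=3093893/32768 → NEW=0, ERR=3093893/32768
(2,1): OLD=139732231/1048576 → NEW=255, ERR=-127654649/1048576
(2,2): OLD=190812885/16777216 → NEW=0, ERR=190812885/16777216
(2,3): OLD=19089037677/134217728 → NEW=255, ERR=-15136482963/134217728
(2,4): OLD=105481297405/1073741824 → NEW=0, ERR=105481297405/1073741824
(2,5): OLD=6513541391615/34359738368 → NEW=255, ERR=-2248191892225/34359738368
(2,6): OLD=102329905635305/549755813888 → NEW=255, ERR=-37857826906135/549755813888
(3,0): OLD=984474165/16777216 → NEW=0, ERR=984474165/16777216
(3,1): OLD=9215623697/134217728 → NEW=0, ERR=9215623697/134217728
(3,2): OLD=99685599171/1073741824 → NEW=0, ERR=99685599171/1073741824
(3,3): OLD=573400383397/4294967296 → NEW=255, ERR=-521816277083/4294967296
(3,4): OLD=49603548186165/549755813888 → NEW=0, ERR=49603548186165/549755813888
(3,5): OLD=775180842560111/4398046511104 → NEW=255, ERR=-346321017771409/4398046511104
(3,6): OLD=9073363886728433/70368744177664 → NEW=255, ERR=-8870665878575887/70368744177664
(4,0): OLD=146482732667/2147483648 → NEW=0, ERR=146482732667/2147483648
(4,1): OLD=4857577259967/34359738368 → NEW=255, ERR=-3904156023873/34359738368
(4,2): OLD=23536189455505/549755813888 → NEW=0, ERR=23536189455505/549755813888
(4,3): OLD=521095638871691/4398046511104 → NEW=0, ERR=521095638871691/4398046511104
(4,4): OLD=7095803820042417/35184372088832 → NEW=255, ERR=-1876211062609743/35184372088832
(4,5): OLD=119419404210783665/1125899906842624 → NEW=0, ERR=119419404210783665/1125899906842624
(4,6): OLD=3424331298422546983/18014398509481984 → NEW=255, ERR=-1169340321495358937/18014398509481984
(5,0): OLD=25294917980589/549755813888 → NEW=0, ERR=25294917980589/549755813888
(5,1): OLD=245904790096911/4398046511104 → NEW=0, ERR=245904790096911/4398046511104
(5,2): OLD=4713102166424345/35184372088832 → NEW=255, ERR=-4258912716227815/35184372088832
(5,3): OLD=25261232107602141/281474976710656 → NEW=0, ERR=25261232107602141/281474976710656
(5,4): OLD=3312708825449390815/18014398509481984 → NEW=255, ERR=-1280962794468515105/18014398509481984
(5,5): OLD=21838091906036629999/144115188075855872 → NEW=255, ERR=-14911281053306617361/144115188075855872
(5,6): OLD=295325746228980399137/2305843009213693952 → NEW=255, ERR=-292664221120511558623/2305843009213693952
(6,0): OLD=5197579554219829/70368744177664 → NEW=0, ERR=5197579554219829/70368744177664
(6,1): OLD=103545507515682873/1125899906842624 → NEW=0, ERR=103545507515682873/1125899906842624
(6,2): OLD=2120846787970153099/18014398509481984 → NEW=0, ERR=2120846787970153099/18014398509481984
(6,3): OLD=24593936112550642773/144115188075855872 → NEW=255, ERR=-12155436846792604587/144115188075855872
(6,4): OLD=15877655394029554207/288230376151711744 → NEW=0, ERR=15877655394029554207/288230376151711744
(6,5): OLD=4852396325514030380379/36893488147419103232 → NEW=255, ERR=-4555443152077840943781/36893488147419103232
(6,6): OLD=48905605591810828922573/590295810358705651712 → NEW=0, ERR=48905605591810828922573/590295810358705651712
Row 0: ..#.###
Row 1: ..#..#.
Row 2: .#.#.##
Row 3: ...#.##
Row 4: .#..#.#
Row 5: ..#.###
Row 6: ...#.#.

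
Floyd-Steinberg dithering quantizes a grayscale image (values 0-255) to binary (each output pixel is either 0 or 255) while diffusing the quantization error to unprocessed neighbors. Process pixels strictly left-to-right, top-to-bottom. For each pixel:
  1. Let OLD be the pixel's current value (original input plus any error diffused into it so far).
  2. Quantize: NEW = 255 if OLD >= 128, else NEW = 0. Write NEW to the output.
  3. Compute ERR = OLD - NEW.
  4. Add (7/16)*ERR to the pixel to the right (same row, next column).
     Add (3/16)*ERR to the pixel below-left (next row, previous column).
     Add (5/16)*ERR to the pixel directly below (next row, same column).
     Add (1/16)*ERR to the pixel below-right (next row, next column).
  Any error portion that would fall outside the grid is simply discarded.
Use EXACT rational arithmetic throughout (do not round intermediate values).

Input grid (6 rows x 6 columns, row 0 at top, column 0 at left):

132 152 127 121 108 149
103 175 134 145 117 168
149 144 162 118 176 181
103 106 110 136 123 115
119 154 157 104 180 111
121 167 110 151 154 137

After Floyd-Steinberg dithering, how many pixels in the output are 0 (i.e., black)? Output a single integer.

Answer: 17

Derivation:
(0,0): OLD=132 → NEW=255, ERR=-123
(0,1): OLD=1571/16 → NEW=0, ERR=1571/16
(0,2): OLD=43509/256 → NEW=255, ERR=-21771/256
(0,3): OLD=343219/4096 → NEW=0, ERR=343219/4096
(0,4): OLD=9480421/65536 → NEW=255, ERR=-7231259/65536
(0,5): OLD=105619011/1048576 → NEW=0, ERR=105619011/1048576
(1,0): OLD=21241/256 → NEW=0, ERR=21241/256
(1,1): OLD=447183/2048 → NEW=255, ERR=-75057/2048
(1,2): OLD=7421179/65536 → NEW=0, ERR=7421179/65536
(1,3): OLD=51045535/262144 → NEW=255, ERR=-15801185/262144
(1,4): OLD=1346721469/16777216 → NEW=0, ERR=1346721469/16777216
(1,5): OLD=61122525467/268435456 → NEW=255, ERR=-7328515813/268435456
(2,0): OLD=5506901/32768 → NEW=255, ERR=-2848939/32768
(2,1): OLD=126801911/1048576 → NEW=0, ERR=126801911/1048576
(2,2): OLD=3971173285/16777216 → NEW=255, ERR=-307016795/16777216
(2,3): OLD=15204936637/134217728 → NEW=0, ERR=15204936637/134217728
(2,4): OLD=1038355113655/4294967296 → NEW=255, ERR=-56861546825/4294967296
(2,5): OLD=11798673892465/68719476736 → NEW=255, ERR=-5724792675215/68719476736
(3,0): OLD=1652628741/16777216 → NEW=0, ERR=1652628741/16777216
(3,1): OLD=23893502625/134217728 → NEW=255, ERR=-10332018015/134217728
(3,2): OLD=106731928947/1073741824 → NEW=0, ERR=106731928947/1073741824
(3,3): OLD=14517951768537/68719476736 → NEW=255, ERR=-3005514799143/68719476736
(3,4): OLD=50131476204473/549755813888 → NEW=0, ERR=50131476204473/549755813888
(3,5): OLD=1126201045983031/8796093022208 → NEW=255, ERR=-1116802674680009/8796093022208
(4,0): OLD=290659649707/2147483648 → NEW=255, ERR=-256948680533/2147483648
(4,1): OLD=3518125556271/34359738368 → NEW=0, ERR=3518125556271/34359738368
(4,2): OLD=241724762990557/1099511627776 → NEW=255, ERR=-38650702092323/1099511627776
(4,3): OLD=1728673602510129/17592186044416 → NEW=0, ERR=1728673602510129/17592186044416
(4,4): OLD=63317019381544001/281474976710656 → NEW=255, ERR=-8459099679673279/281474976710656
(4,5): OLD=287664748748300839/4503599627370496 → NEW=0, ERR=287664748748300839/4503599627370496
(5,0): OLD=56518935706621/549755813888 → NEW=0, ERR=56518935706621/549755813888
(5,1): OLD=4044550427603661/17592186044416 → NEW=255, ERR=-441457013722419/17592186044416
(5,2): OLD=15883646633535263/140737488355328 → NEW=0, ERR=15883646633535263/140737488355328
(5,3): OLD=1005436606028594373/4503599627370496 → NEW=255, ERR=-142981298950882107/4503599627370496
(5,4): OLD=1340600887912295077/9007199254740992 → NEW=255, ERR=-956234922046657883/9007199254740992
(5,5): OLD=15656092609799112745/144115188075855872 → NEW=0, ERR=15656092609799112745/144115188075855872
Output grid:
  Row 0: #.#.#.  (3 black, running=3)
  Row 1: .#.#.#  (3 black, running=6)
  Row 2: #.#.##  (2 black, running=8)
  Row 3: .#.#.#  (3 black, running=11)
  Row 4: #.#.#.  (3 black, running=14)
  Row 5: .#.##.  (3 black, running=17)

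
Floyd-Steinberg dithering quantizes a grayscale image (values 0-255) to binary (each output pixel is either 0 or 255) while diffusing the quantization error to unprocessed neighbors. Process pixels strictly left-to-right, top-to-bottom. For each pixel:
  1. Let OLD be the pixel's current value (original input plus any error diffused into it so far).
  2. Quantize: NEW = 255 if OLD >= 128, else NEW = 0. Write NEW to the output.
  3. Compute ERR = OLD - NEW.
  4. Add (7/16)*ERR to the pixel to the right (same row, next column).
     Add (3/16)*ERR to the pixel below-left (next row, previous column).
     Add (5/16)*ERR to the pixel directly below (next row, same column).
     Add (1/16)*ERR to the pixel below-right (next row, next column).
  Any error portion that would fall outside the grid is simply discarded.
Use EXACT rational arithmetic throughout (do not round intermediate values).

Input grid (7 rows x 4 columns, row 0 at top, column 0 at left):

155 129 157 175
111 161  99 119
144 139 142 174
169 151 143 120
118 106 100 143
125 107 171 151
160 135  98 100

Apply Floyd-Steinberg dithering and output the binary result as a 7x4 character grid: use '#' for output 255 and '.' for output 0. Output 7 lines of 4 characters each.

(0,0): OLD=155 → NEW=255, ERR=-100
(0,1): OLD=341/4 → NEW=0, ERR=341/4
(0,2): OLD=12435/64 → NEW=255, ERR=-3885/64
(0,3): OLD=152005/1024 → NEW=255, ERR=-109115/1024
(1,0): OLD=6127/64 → NEW=0, ERR=6127/64
(1,1): OLD=108489/512 → NEW=255, ERR=-22071/512
(1,2): OLD=762173/16384 → NEW=0, ERR=762173/16384
(1,3): OLD=26806587/262144 → NEW=0, ERR=26806587/262144
(2,0): OLD=1358515/8192 → NEW=255, ERR=-730445/8192
(2,1): OLD=26535457/262144 → NEW=0, ERR=26535457/262144
(2,2): OLD=113929077/524288 → NEW=255, ERR=-19764363/524288
(2,3): OLD=1613722657/8388608 → NEW=255, ERR=-525372383/8388608
(3,0): OLD=671572547/4194304 → NEW=255, ERR=-397974973/4194304
(3,1): OLD=8622117661/67108864 → NEW=255, ERR=-8490642659/67108864
(3,2): OLD=75645529699/1073741824 → NEW=0, ERR=75645529699/1073741824
(3,3): OLD=2214387269429/17179869184 → NEW=255, ERR=-2166479372491/17179869184
(4,0): OLD=69391609415/1073741824 → NEW=0, ERR=69391609415/1073741824
(4,1): OLD=876305491349/8589934592 → NEW=0, ERR=876305491349/8589934592
(4,2): OLD=37134667311029/274877906944 → NEW=255, ERR=-32959198959691/274877906944
(4,3): OLD=244253164173699/4398046511104 → NEW=0, ERR=244253164173699/4398046511104
(5,0): OLD=22584450034647/137438953472 → NEW=255, ERR=-12462483100713/137438953472
(5,1): OLD=355211747025153/4398046511104 → NEW=0, ERR=355211747025153/4398046511104
(5,2): OLD=408257170964785/2199023255552 → NEW=255, ERR=-152493759200975/2199023255552
(5,3): OLD=9184686379527053/70368744177664 → NEW=255, ERR=-8759343385777267/70368744177664
(6,0): OLD=10330637013387619/70368744177664 → NEW=255, ERR=-7613392751916701/70368744177664
(6,1): OLD=106099485691490917/1125899906842624 → NEW=0, ERR=106099485691490917/1125899906842624
(6,2): OLD=1788209154936305203/18014398509481984 → NEW=0, ERR=1788209154936305203/18014398509481984
(6,3): OLD=28879313290556021861/288230376151711744 → NEW=0, ERR=28879313290556021861/288230376151711744
Row 0: #.##
Row 1: .#..
Row 2: #.##
Row 3: ##.#
Row 4: ..#.
Row 5: #.##
Row 6: #...

Answer: #.##
.#..
#.##
##.#
..#.
#.##
#...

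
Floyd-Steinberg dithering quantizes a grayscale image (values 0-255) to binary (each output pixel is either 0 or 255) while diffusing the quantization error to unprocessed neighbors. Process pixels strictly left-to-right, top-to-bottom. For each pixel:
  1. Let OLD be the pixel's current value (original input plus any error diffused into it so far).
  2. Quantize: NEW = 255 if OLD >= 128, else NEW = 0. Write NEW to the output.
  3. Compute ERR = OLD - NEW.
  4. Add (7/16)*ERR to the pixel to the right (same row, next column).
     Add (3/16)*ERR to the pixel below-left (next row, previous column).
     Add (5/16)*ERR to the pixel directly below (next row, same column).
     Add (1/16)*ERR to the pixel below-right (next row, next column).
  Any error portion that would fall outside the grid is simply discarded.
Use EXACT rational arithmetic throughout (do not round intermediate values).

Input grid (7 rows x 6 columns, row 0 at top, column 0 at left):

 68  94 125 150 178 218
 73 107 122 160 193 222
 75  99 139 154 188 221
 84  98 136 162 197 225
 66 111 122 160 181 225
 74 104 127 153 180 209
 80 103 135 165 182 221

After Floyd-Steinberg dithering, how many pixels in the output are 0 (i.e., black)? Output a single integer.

Answer: 18

Derivation:
(0,0): OLD=68 → NEW=0, ERR=68
(0,1): OLD=495/4 → NEW=0, ERR=495/4
(0,2): OLD=11465/64 → NEW=255, ERR=-4855/64
(0,3): OLD=119615/1024 → NEW=0, ERR=119615/1024
(0,4): OLD=3753657/16384 → NEW=255, ERR=-424263/16384
(0,5): OLD=54177551/262144 → NEW=255, ERR=-12669169/262144
(1,0): OLD=7517/64 → NEW=0, ERR=7517/64
(1,1): OLD=95787/512 → NEW=255, ERR=-34773/512
(1,2): OLD=1609191/16384 → NEW=0, ERR=1609191/16384
(1,3): OLD=15065227/65536 → NEW=255, ERR=-1646453/65536
(1,4): OLD=722072881/4194304 → NEW=255, ERR=-347474639/4194304
(1,5): OLD=11343700487/67108864 → NEW=255, ERR=-5769059833/67108864
(2,0): OLD=810761/8192 → NEW=0, ERR=810761/8192
(2,1): OLD=38491155/262144 → NEW=255, ERR=-28355565/262144
(2,2): OLD=475693369/4194304 → NEW=0, ERR=475693369/4194304
(2,3): OLD=6253641329/33554432 → NEW=255, ERR=-2302738831/33554432
(2,4): OLD=122834000787/1073741824 → NEW=0, ERR=122834000787/1073741824
(2,5): OLD=4106110800949/17179869184 → NEW=255, ERR=-274755840971/17179869184
(3,0): OLD=396976601/4194304 → NEW=0, ERR=396976601/4194304
(3,1): OLD=4464624709/33554432 → NEW=255, ERR=-4091755451/33554432
(3,2): OLD=26431080911/268435456 → NEW=0, ERR=26431080911/268435456
(3,3): OLD=3645050365181/17179869184 → NEW=255, ERR=-735816276739/17179869184
(3,4): OLD=28411841994685/137438953472 → NEW=255, ERR=-6635091140675/137438953472
(3,5): OLD=453067112976371/2199023255552 → NEW=255, ERR=-107683817189389/2199023255552
(4,0): OLD=39037277879/536870912 → NEW=0, ERR=39037277879/536870912
(4,1): OLD=1108802739179/8589934592 → NEW=255, ERR=-1081630581781/8589934592
(4,2): OLD=22547794772625/274877906944 → NEW=0, ERR=22547794772625/274877906944
(4,3): OLD=789911583054709/4398046511104 → NEW=255, ERR=-331590277276811/4398046511104
(4,4): OLD=8519524302729989/70368744177664 → NEW=0, ERR=8519524302729989/70368744177664
(4,5): OLD=292337571744372483/1125899906842624 → NEW=255, ERR=5233095499503363/1125899906842624
(5,0): OLD=10048573041905/137438953472 → NEW=0, ERR=10048573041905/137438953472
(5,1): OLD=512646437248449/4398046511104 → NEW=0, ERR=512646437248449/4398046511104
(5,2): OLD=6390306731705083/35184372088832 → NEW=255, ERR=-2581708150947077/35184372088832
(5,3): OLD=140922357821499481/1125899906842624 → NEW=0, ERR=140922357821499481/1125899906842624
(5,4): OLD=605177794523912385/2251799813685248 → NEW=255, ERR=30968842034174145/2251799813685248
(5,5): OLD=8071756203885081605/36028797018963968 → NEW=255, ERR=-1115587035950730235/36028797018963968
(6,0): OLD=8775210532663267/70368744177664 → NEW=0, ERR=8775210532663267/70368744177664
(6,1): OLD=208060499605081959/1125899906842624 → NEW=255, ERR=-79043976639787161/1125899906842624
(6,2): OLD=504891804887531695/4503599627370496 → NEW=0, ERR=504891804887531695/4503599627370496
(6,3): OLD=18097547215784639939/72057594037927936 → NEW=255, ERR=-277139263886983741/72057594037927936
(6,4): OLD=215172262401576712019/1152921504606846976 → NEW=255, ERR=-78822721273169266861/1152921504606846976
(6,5): OLD=3362333512747006363749/18446744073709551616 → NEW=255, ERR=-1341586226048929298331/18446744073709551616
Output grid:
  Row 0: ..#.##  (3 black, running=3)
  Row 1: .#.###  (2 black, running=5)
  Row 2: .#.#.#  (3 black, running=8)
  Row 3: .#.###  (2 black, running=10)
  Row 4: .#.#.#  (3 black, running=13)
  Row 5: ..#.##  (3 black, running=16)
  Row 6: .#.###  (2 black, running=18)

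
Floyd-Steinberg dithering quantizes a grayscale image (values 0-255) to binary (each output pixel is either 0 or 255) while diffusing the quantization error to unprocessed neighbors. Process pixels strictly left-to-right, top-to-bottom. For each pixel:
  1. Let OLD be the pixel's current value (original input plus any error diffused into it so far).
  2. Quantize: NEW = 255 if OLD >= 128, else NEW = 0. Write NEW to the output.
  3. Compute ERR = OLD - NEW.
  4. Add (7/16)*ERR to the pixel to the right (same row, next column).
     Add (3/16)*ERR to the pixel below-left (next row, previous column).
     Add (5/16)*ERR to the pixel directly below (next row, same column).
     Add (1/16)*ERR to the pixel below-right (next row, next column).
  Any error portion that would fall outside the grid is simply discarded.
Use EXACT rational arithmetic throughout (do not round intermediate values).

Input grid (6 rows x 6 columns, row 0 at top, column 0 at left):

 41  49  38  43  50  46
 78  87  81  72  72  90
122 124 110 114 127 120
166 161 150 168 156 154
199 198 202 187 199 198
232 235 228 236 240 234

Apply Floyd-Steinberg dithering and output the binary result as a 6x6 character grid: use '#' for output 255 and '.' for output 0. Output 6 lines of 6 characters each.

(0,0): OLD=41 → NEW=0, ERR=41
(0,1): OLD=1071/16 → NEW=0, ERR=1071/16
(0,2): OLD=17225/256 → NEW=0, ERR=17225/256
(0,3): OLD=296703/4096 → NEW=0, ERR=296703/4096
(0,4): OLD=5353721/65536 → NEW=0, ERR=5353721/65536
(0,5): OLD=85710543/1048576 → NEW=0, ERR=85710543/1048576
(1,0): OLD=26461/256 → NEW=0, ERR=26461/256
(1,1): OLD=344715/2048 → NEW=255, ERR=-177525/2048
(1,2): OLD=5365351/65536 → NEW=0, ERR=5365351/65536
(1,3): OLD=39315483/262144 → NEW=255, ERR=-27531237/262144
(1,4): OLD=1198470193/16777216 → NEW=0, ERR=1198470193/16777216
(1,5): OLD=40775878407/268435456 → NEW=255, ERR=-27675162873/268435456
(2,0): OLD=4523561/32768 → NEW=255, ERR=-3832279/32768
(2,1): OLD=70837587/1048576 → NEW=0, ERR=70837587/1048576
(2,2): OLD=2349317305/16777216 → NEW=255, ERR=-1928872775/16777216
(2,3): OLD=6629238577/134217728 → NEW=0, ERR=6629238577/134217728
(2,4): OLD=622930326803/4294967296 → NEW=255, ERR=-472286333677/4294967296
(2,5): OLD=3033128212149/68719476736 → NEW=0, ERR=3033128212149/68719476736
(3,0): OLD=2384365977/16777216 → NEW=255, ERR=-1893824103/16777216
(3,1): OLD=13939800741/134217728 → NEW=0, ERR=13939800741/134217728
(3,2): OLD=185750584127/1073741824 → NEW=255, ERR=-88053580993/1073741824
(3,3): OLD=8229399564733/68719476736 → NEW=0, ERR=8229399564733/68719476736
(3,4): OLD=101920129489949/549755813888 → NEW=255, ERR=-38267603051491/549755813888
(3,5): OLD=1147597581834899/8796093022208 → NEW=255, ERR=-1095406138828141/8796093022208
(4,0): OLD=393415684055/2147483648 → NEW=255, ERR=-154192646185/2147483648
(4,1): OLD=6068332761707/34359738368 → NEW=255, ERR=-2693400522133/34359738368
(4,2): OLD=188041972256721/1099511627776 → NEW=255, ERR=-92333492826159/1099511627776
(4,3): OLD=2981983820455541/17592186044416 → NEW=255, ERR=-1504023620870539/17592186044416
(4,4): OLD=34896827986691013/281474976710656 → NEW=0, ERR=34896827986691013/281474976710656
(4,5): OLD=941132527151329347/4503599627370496 → NEW=255, ERR=-207285377828147133/4503599627370496
(5,0): OLD=107127735560817/549755813888 → NEW=255, ERR=-33059996980623/549755813888
(5,1): OLD=2884432565842561/17592186044416 → NEW=255, ERR=-1601574875483519/17592186044416
(5,2): OLD=19843749602804251/140737488355328 → NEW=255, ERR=-16044309927804389/140737488355328
(5,3): OLD=798960393197108825/4503599627370496 → NEW=255, ERR=-349457511782367655/4503599627370496
(5,4): OLD=2079060005641764089/9007199254740992 → NEW=255, ERR=-217775804317188871/9007199254740992
(5,5): OLD=31242368096822593037/144115188075855872 → NEW=255, ERR=-5507004862520654323/144115188075855872
Row 0: ......
Row 1: .#.#.#
Row 2: #.#.#.
Row 3: #.#.##
Row 4: ####.#
Row 5: ######

Answer: ......
.#.#.#
#.#.#.
#.#.##
####.#
######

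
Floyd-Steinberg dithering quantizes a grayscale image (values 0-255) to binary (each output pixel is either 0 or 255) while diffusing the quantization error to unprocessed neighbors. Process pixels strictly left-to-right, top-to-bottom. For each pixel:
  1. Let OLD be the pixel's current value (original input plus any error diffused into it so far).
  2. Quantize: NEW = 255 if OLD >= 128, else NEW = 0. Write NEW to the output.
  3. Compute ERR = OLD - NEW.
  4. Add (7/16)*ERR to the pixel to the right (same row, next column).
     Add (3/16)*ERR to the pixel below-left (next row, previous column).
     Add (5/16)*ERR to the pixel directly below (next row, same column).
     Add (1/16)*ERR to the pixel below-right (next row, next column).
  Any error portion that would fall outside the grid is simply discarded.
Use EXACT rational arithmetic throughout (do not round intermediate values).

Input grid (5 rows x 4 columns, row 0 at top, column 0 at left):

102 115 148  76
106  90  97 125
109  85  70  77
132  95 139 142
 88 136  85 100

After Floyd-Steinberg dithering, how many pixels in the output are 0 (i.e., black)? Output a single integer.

(0,0): OLD=102 → NEW=0, ERR=102
(0,1): OLD=1277/8 → NEW=255, ERR=-763/8
(0,2): OLD=13603/128 → NEW=0, ERR=13603/128
(0,3): OLD=250869/2048 → NEW=0, ERR=250869/2048
(1,0): OLD=15359/128 → NEW=0, ERR=15359/128
(1,1): OLD=142329/1024 → NEW=255, ERR=-118791/1024
(1,2): OLD=3160941/32768 → NEW=0, ERR=3160941/32768
(1,3): OLD=111214475/524288 → NEW=255, ERR=-22478965/524288
(2,0): OLD=2043843/16384 → NEW=0, ERR=2043843/16384
(2,1): OLD=67586449/524288 → NEW=255, ERR=-66106991/524288
(2,2): OLD=31133877/1048576 → NEW=0, ERR=31133877/1048576
(2,3): OLD=1386143233/16777216 → NEW=0, ERR=1386143233/16777216
(3,0): OLD=1235990163/8388608 → NEW=255, ERR=-903104877/8388608
(3,1): OLD=2934051405/134217728 → NEW=0, ERR=2934051405/134217728
(3,2): OLD=355308316083/2147483648 → NEW=255, ERR=-192300014157/2147483648
(3,3): OLD=4483876598373/34359738368 → NEW=255, ERR=-4277856685467/34359738368
(4,0): OLD=125532325079/2147483648 → NEW=0, ERR=125532325079/2147483648
(4,1): OLD=2489139957509/17179869184 → NEW=255, ERR=-1891726684411/17179869184
(4,2): OLD=-7221383430555/549755813888 → NEW=0, ERR=-7221383430555/549755813888
(4,3): OLD=437602279745363/8796093022208 → NEW=0, ERR=437602279745363/8796093022208
Output grid:
  Row 0: .#..  (3 black, running=3)
  Row 1: .#.#  (2 black, running=5)
  Row 2: .#..  (3 black, running=8)
  Row 3: #.##  (1 black, running=9)
  Row 4: .#..  (3 black, running=12)

Answer: 12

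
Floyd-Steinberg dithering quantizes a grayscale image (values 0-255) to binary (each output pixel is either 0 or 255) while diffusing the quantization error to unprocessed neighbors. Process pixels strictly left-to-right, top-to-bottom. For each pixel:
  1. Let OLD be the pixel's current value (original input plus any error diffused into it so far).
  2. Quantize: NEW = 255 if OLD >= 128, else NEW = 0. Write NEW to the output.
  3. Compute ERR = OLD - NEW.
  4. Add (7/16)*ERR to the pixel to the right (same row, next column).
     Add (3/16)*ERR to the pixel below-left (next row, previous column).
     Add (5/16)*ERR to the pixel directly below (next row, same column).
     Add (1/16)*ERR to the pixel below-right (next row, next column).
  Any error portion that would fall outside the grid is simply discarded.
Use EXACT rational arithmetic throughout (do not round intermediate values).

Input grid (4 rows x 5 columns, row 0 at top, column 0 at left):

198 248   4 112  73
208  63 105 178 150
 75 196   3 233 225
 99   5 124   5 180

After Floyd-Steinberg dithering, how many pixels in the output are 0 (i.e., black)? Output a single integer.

(0,0): OLD=198 → NEW=255, ERR=-57
(0,1): OLD=3569/16 → NEW=255, ERR=-511/16
(0,2): OLD=-2553/256 → NEW=0, ERR=-2553/256
(0,3): OLD=440881/4096 → NEW=0, ERR=440881/4096
(0,4): OLD=7870295/65536 → NEW=0, ERR=7870295/65536
(1,0): OLD=47155/256 → NEW=255, ERR=-18125/256
(1,1): OLD=34021/2048 → NEW=0, ERR=34021/2048
(1,2): OLD=8345161/65536 → NEW=0, ERR=8345161/65536
(1,3): OLD=75822613/262144 → NEW=255, ERR=8975893/262144
(1,4): OLD=877599135/4194304 → NEW=255, ERR=-191948385/4194304
(2,0): OLD=1834663/32768 → NEW=0, ERR=1834663/32768
(2,1): OLD=257045021/1048576 → NEW=255, ERR=-10341859/1048576
(2,2): OLD=770680983/16777216 → NEW=0, ERR=770680983/16777216
(2,3): OLD=70645494485/268435456 → NEW=255, ERR=2194453205/268435456
(2,4): OLD=929496645267/4294967296 → NEW=255, ERR=-165720015213/4294967296
(3,0): OLD=1923464887/16777216 → NEW=0, ERR=1923464887/16777216
(3,1): OLD=8615236587/134217728 → NEW=0, ERR=8615236587/134217728
(3,2): OLD=718779579273/4294967296 → NEW=255, ERR=-376437081207/4294967296
(3,3): OLD=-301971455295/8589934592 → NEW=0, ERR=-301971455295/8589934592
(3,4): OLD=21038233788325/137438953472 → NEW=255, ERR=-14008699347035/137438953472
Output grid:
  Row 0: ##...  (3 black, running=3)
  Row 1: #..##  (2 black, running=5)
  Row 2: .#.##  (2 black, running=7)
  Row 3: ..#.#  (3 black, running=10)

Answer: 10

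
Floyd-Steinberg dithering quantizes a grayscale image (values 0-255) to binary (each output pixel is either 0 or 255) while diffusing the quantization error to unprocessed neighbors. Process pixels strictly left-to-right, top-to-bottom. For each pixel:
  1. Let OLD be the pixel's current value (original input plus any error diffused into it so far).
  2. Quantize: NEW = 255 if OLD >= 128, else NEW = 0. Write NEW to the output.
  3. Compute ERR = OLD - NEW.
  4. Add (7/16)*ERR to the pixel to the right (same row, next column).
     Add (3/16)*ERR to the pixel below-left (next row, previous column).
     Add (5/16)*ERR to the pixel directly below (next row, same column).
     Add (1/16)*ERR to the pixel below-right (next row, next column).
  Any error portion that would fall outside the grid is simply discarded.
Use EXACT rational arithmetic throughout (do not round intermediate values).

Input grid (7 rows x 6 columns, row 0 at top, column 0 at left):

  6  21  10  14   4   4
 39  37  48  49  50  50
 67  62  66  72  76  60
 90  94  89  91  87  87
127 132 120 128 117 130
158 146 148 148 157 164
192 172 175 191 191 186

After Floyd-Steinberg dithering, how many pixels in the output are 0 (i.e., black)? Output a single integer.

(0,0): OLD=6 → NEW=0, ERR=6
(0,1): OLD=189/8 → NEW=0, ERR=189/8
(0,2): OLD=2603/128 → NEW=0, ERR=2603/128
(0,3): OLD=46893/2048 → NEW=0, ERR=46893/2048
(0,4): OLD=459323/32768 → NEW=0, ERR=459323/32768
(0,5): OLD=5312413/524288 → NEW=0, ERR=5312413/524288
(1,0): OLD=5799/128 → NEW=0, ERR=5799/128
(1,1): OLD=70033/1024 → NEW=0, ERR=70033/1024
(1,2): OLD=2950629/32768 → NEW=0, ERR=2950629/32768
(1,3): OLD=13035073/131072 → NEW=0, ERR=13035073/131072
(1,4): OLD=849100131/8388608 → NEW=0, ERR=849100131/8388608
(1,5): OLD=13197167045/134217728 → NEW=0, ERR=13197167045/134217728
(2,0): OLD=1539787/16384 → NEW=0, ERR=1539787/16384
(2,1): OLD=75604585/524288 → NEW=255, ERR=-58088855/524288
(2,2): OLD=575354235/8388608 → NEW=0, ERR=575354235/8388608
(2,3): OLD=10582520419/67108864 → NEW=255, ERR=-6530239901/67108864
(2,4): OLD=192652825001/2147483648 → NEW=0, ERR=192652825001/2147483648
(2,5): OLD=4683297074223/34359738368 → NEW=255, ERR=-4078436209617/34359738368
(3,0): OLD=827074075/8388608 → NEW=0, ERR=827074075/8388608
(3,1): OLD=8136655103/67108864 → NEW=0, ERR=8136655103/67108864
(3,2): OLD=74253842157/536870912 → NEW=255, ERR=-62648240403/536870912
(3,3): OLD=1052996235207/34359738368 → NEW=0, ERR=1052996235207/34359738368
(3,4): OLD=27516581998311/274877906944 → NEW=0, ERR=27516581998311/274877906944
(3,5): OLD=436768233669673/4398046511104 → NEW=0, ERR=436768233669673/4398046511104
(4,0): OLD=193858139957/1073741824 → NEW=255, ERR=-79946025163/1073741824
(4,1): OLD=2089029003569/17179869184 → NEW=0, ERR=2089029003569/17179869184
(4,2): OLD=82494622905923/549755813888 → NEW=255, ERR=-57693109635517/549755813888
(4,3): OLD=907235532027759/8796093022208 → NEW=0, ERR=907235532027759/8796093022208
(4,4): OLD=30109764419728479/140737488355328 → NEW=255, ERR=-5778295110880161/140737488355328
(4,5): OLD=336257317373204025/2251799813685248 → NEW=255, ERR=-237951635116534215/2251799813685248
(5,0): OLD=43302114294819/274877906944 → NEW=255, ERR=-26791751975901/274877906944
(5,1): OLD=1029378000360787/8796093022208 → NEW=0, ERR=1029378000360787/8796093022208
(5,2): OLD=13605317477091649/70368744177664 → NEW=255, ERR=-4338712288212671/70368744177664
(5,3): OLD=312998921553327195/2251799813685248 → NEW=255, ERR=-261210030936411045/2251799813685248
(5,4): OLD=360523087175194555/4503599627370496 → NEW=0, ERR=360523087175194555/4503599627370496
(5,5): OLD=11776685237733036087/72057594037927936 → NEW=255, ERR=-6598001241938587593/72057594037927936
(6,0): OLD=25823051449161177/140737488355328 → NEW=255, ERR=-10065008081447463/140737488355328
(6,1): OLD=359455100671656037/2251799813685248 → NEW=255, ERR=-214753851818082203/2251799813685248
(6,2): OLD=896864806190304989/9007199254740992 → NEW=0, ERR=896864806190304989/9007199254740992
(6,3): OLD=30187637297252331017/144115188075855872 → NEW=255, ERR=-6561735662090916343/144115188075855872
(6,4): OLD=395862109641648426793/2305843009213693952 → NEW=255, ERR=-192127857707843530967/2305843009213693952
(6,5): OLD=4646201413388574081663/36893488147419103232 → NEW=0, ERR=4646201413388574081663/36893488147419103232
Output grid:
  Row 0: ......  (6 black, running=6)
  Row 1: ......  (6 black, running=12)
  Row 2: .#.#.#  (3 black, running=15)
  Row 3: ..#...  (5 black, running=20)
  Row 4: #.#.##  (2 black, running=22)
  Row 5: #.##.#  (2 black, running=24)
  Row 6: ##.##.  (2 black, running=26)

Answer: 26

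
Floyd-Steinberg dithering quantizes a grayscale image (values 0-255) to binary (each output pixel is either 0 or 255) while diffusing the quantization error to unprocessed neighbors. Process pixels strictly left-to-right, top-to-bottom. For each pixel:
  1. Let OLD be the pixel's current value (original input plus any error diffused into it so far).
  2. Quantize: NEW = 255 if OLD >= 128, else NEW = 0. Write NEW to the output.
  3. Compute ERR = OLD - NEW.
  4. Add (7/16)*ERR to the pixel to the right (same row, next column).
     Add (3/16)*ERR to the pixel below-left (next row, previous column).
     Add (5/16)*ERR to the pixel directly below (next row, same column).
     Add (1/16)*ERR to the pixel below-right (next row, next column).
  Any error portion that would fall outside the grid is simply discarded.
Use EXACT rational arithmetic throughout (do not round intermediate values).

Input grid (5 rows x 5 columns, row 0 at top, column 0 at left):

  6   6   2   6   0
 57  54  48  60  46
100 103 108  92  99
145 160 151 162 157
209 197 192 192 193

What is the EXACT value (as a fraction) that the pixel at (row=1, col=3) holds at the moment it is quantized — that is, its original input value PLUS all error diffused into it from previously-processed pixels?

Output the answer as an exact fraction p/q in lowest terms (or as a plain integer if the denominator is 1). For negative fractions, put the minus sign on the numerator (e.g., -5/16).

Answer: 13453961/131072

Derivation:
(0,0): OLD=6 → NEW=0, ERR=6
(0,1): OLD=69/8 → NEW=0, ERR=69/8
(0,2): OLD=739/128 → NEW=0, ERR=739/128
(0,3): OLD=17461/2048 → NEW=0, ERR=17461/2048
(0,4): OLD=122227/32768 → NEW=0, ERR=122227/32768
(1,0): OLD=7743/128 → NEW=0, ERR=7743/128
(1,1): OLD=86649/1024 → NEW=0, ERR=86649/1024
(1,2): OLD=2915117/32768 → NEW=0, ERR=2915117/32768
(1,3): OLD=13453961/131072 → NEW=0, ERR=13453961/131072
Target (1,3): original=60, with diffused error = 13453961/131072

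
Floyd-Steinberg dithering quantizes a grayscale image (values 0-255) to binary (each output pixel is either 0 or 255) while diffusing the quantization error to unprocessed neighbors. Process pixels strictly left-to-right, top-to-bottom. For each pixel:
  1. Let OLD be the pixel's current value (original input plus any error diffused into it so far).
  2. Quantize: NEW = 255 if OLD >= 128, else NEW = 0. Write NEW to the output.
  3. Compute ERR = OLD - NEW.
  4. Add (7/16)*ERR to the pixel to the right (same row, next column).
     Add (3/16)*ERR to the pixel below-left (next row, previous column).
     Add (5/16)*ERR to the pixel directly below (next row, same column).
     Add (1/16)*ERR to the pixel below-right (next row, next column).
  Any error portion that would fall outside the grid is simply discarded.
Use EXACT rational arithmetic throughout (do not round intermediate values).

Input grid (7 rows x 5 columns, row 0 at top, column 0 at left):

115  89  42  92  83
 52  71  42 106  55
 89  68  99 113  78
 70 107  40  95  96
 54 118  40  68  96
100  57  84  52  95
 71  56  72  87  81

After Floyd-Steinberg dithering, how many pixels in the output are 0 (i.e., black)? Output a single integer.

Answer: 25

Derivation:
(0,0): OLD=115 → NEW=0, ERR=115
(0,1): OLD=2229/16 → NEW=255, ERR=-1851/16
(0,2): OLD=-2205/256 → NEW=0, ERR=-2205/256
(0,3): OLD=361397/4096 → NEW=0, ERR=361397/4096
(0,4): OLD=7969267/65536 → NEW=0, ERR=7969267/65536
(1,0): OLD=16959/256 → NEW=0, ERR=16959/256
(1,1): OLD=142137/2048 → NEW=0, ERR=142137/2048
(1,2): OLD=5176365/65536 → NEW=0, ERR=5176365/65536
(1,3): OLD=49909673/262144 → NEW=255, ERR=-16937047/262144
(1,4): OLD=294642139/4194304 → NEW=0, ERR=294642139/4194304
(2,0): OLD=4021123/32768 → NEW=0, ERR=4021123/32768
(2,1): OLD=170211409/1048576 → NEW=255, ERR=-97175471/1048576
(2,2): OLD=1264354867/16777216 → NEW=0, ERR=1264354867/16777216
(2,3): OLD=38624690665/268435456 → NEW=255, ERR=-29826350615/268435456
(2,4): OLD=203164943135/4294967296 → NEW=0, ERR=203164943135/4294967296
(3,0): OLD=1526258387/16777216 → NEW=0, ERR=1526258387/16777216
(3,1): OLD=18742122199/134217728 → NEW=255, ERR=-15483398441/134217728
(3,2): OLD=-58176469395/4294967296 → NEW=0, ERR=-58176469395/4294967296
(3,3): OLD=583522078789/8589934592 → NEW=0, ERR=583522078789/8589934592
(3,4): OLD=18356000296505/137438953472 → NEW=255, ERR=-16690932838855/137438953472
(4,0): OLD=130564257149/2147483648 → NEW=0, ERR=130564257149/2147483648
(4,1): OLD=7675646843261/68719476736 → NEW=0, ERR=7675646843261/68719476736
(4,2): OLD=99132905351411/1099511627776 → NEW=0, ERR=99132905351411/1099511627776
(4,3): OLD=1848177554607485/17592186044416 → NEW=0, ERR=1848177554607485/17592186044416
(4,4): OLD=30471696846968043/281474976710656 → NEW=0, ERR=30471696846968043/281474976710656
(5,0): OLD=153868384451223/1099511627776 → NEW=255, ERR=-126507080631657/1099511627776
(5,1): OLD=547752201642757/8796093022208 → NEW=0, ERR=547752201642757/8796093022208
(5,2): OLD=46752559550503853/281474976710656 → NEW=255, ERR=-25023559510713427/281474976710656
(5,3): OLD=80917395681933987/1125899906842624 → NEW=0, ERR=80917395681933987/1125899906842624
(5,4): OLD=3005506928608566289/18014398509481984 → NEW=255, ERR=-1588164691309339631/18014398509481984
(6,0): OLD=6575335052890279/140737488355328 → NEW=0, ERR=6575335052890279/140737488355328
(6,1): OLD=324440130962208329/4503599627370496 → NEW=0, ERR=324440130962208329/4503599627370496
(6,2): OLD=6708800802033494963/72057594037927936 → NEW=0, ERR=6708800802033494963/72057594037927936
(6,3): OLD=147695335602794314609/1152921504606846976 → NEW=255, ERR=-146299648071951664271/1152921504606846976
(6,4): OLD=44735445426123751767/18446744073709551616 → NEW=0, ERR=44735445426123751767/18446744073709551616
Output grid:
  Row 0: .#...  (4 black, running=4)
  Row 1: ...#.  (4 black, running=8)
  Row 2: .#.#.  (3 black, running=11)
  Row 3: .#..#  (3 black, running=14)
  Row 4: .....  (5 black, running=19)
  Row 5: #.#.#  (2 black, running=21)
  Row 6: ...#.  (4 black, running=25)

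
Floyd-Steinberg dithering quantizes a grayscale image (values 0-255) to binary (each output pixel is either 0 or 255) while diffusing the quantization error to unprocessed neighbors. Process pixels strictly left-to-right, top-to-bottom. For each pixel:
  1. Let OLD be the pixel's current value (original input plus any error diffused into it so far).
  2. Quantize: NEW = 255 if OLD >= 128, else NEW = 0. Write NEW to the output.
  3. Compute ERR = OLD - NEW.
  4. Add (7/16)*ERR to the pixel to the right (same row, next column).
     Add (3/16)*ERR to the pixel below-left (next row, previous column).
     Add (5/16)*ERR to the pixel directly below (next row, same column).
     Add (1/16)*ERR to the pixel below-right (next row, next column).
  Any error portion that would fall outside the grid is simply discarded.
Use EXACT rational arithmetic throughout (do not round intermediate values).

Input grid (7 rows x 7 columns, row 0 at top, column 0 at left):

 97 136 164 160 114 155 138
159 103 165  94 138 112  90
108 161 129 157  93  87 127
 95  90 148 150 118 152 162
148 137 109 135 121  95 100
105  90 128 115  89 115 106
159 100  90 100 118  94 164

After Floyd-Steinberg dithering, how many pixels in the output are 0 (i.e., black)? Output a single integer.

(0,0): OLD=97 → NEW=0, ERR=97
(0,1): OLD=2855/16 → NEW=255, ERR=-1225/16
(0,2): OLD=33409/256 → NEW=255, ERR=-31871/256
(0,3): OLD=432263/4096 → NEW=0, ERR=432263/4096
(0,4): OLD=10496945/65536 → NEW=255, ERR=-6214735/65536
(0,5): OLD=119026135/1048576 → NEW=0, ERR=119026135/1048576
(0,6): OLD=3148438753/16777216 → NEW=255, ERR=-1129751327/16777216
(1,0): OLD=44789/256 → NEW=255, ERR=-20491/256
(1,1): OLD=54835/2048 → NEW=0, ERR=54835/2048
(1,2): OLD=10014639/65536 → NEW=255, ERR=-6697041/65536
(1,3): OLD=14866179/262144 → NEW=0, ERR=14866179/262144
(1,4): OLD=2702067753/16777216 → NEW=255, ERR=-1576122327/16777216
(1,5): OLD=11786889721/134217728 → NEW=0, ERR=11786889721/134217728
(1,6): OLD=245827048567/2147483648 → NEW=0, ERR=245827048567/2147483648
(2,0): OLD=2883809/32768 → NEW=0, ERR=2883809/32768
(2,1): OLD=192630843/1048576 → NEW=255, ERR=-74756037/1048576
(2,2): OLD=1311674993/16777216 → NEW=0, ERR=1311674993/16777216
(2,3): OLD=24820229673/134217728 → NEW=255, ERR=-9405290967/134217728
(2,4): OLD=56903101113/1073741824 → NEW=0, ERR=56903101113/1073741824
(2,5): OLD=5264629319123/34359738368 → NEW=255, ERR=-3497103964717/34359738368
(2,6): OLD=68022868264693/549755813888 → NEW=0, ERR=68022868264693/549755813888
(3,0): OLD=1830976849/16777216 → NEW=0, ERR=1830976849/16777216
(3,1): OLD=18203540605/134217728 → NEW=255, ERR=-16021980035/134217728
(3,2): OLD=110178036871/1073741824 → NEW=0, ERR=110178036871/1073741824
(3,3): OLD=806667874977/4294967296 → NEW=255, ERR=-288548785503/4294967296
(3,4): OLD=44917883846993/549755813888 → NEW=0, ERR=44917883846993/549755813888
(3,5): OLD=802433000845571/4398046511104 → NEW=255, ERR=-319068859485949/4398046511104
(3,6): OLD=11439539963483869/70368744177664 → NEW=255, ERR=-6504489801820451/70368744177664
(4,0): OLD=343000713759/2147483648 → NEW=255, ERR=-204607616481/2147483648
(4,1): OLD=2888705696147/34359738368 → NEW=0, ERR=2888705696147/34359738368
(4,2): OLD=86746011745149/549755813888 → NEW=255, ERR=-53441720796291/549755813888
(4,3): OLD=409937048060527/4398046511104 → NEW=0, ERR=409937048060527/4398046511104
(4,4): OLD=5964106100493917/35184372088832 → NEW=255, ERR=-3007908782158243/35184372088832
(4,5): OLD=25560279167911709/1125899906842624 → NEW=0, ERR=25560279167911709/1125899906842624
(4,6): OLD=1378320992949541339/18014398509481984 → NEW=0, ERR=1378320992949541339/18014398509481984
(5,0): OLD=50021868228201/549755813888 → NEW=0, ERR=50021868228201/549755813888
(5,1): OLD=580096596539939/4398046511104 → NEW=255, ERR=-541405263791581/4398046511104
(5,2): OLD=2339629524818341/35184372088832 → NEW=0, ERR=2339629524818341/35184372088832
(5,3): OLD=42535068381081497/281474976710656 → NEW=255, ERR=-29241050680135783/281474976710656
(5,4): OLD=484891364962005811/18014398509481984 → NEW=0, ERR=484891364962005811/18014398509481984
(5,5): OLD=20590234413998715779/144115188075855872 → NEW=255, ERR=-16159138545344531581/144115188075855872
(5,6): OLD=189709944610714190157/2305843009213693952 → NEW=0, ERR=189709944610714190157/2305843009213693952
(6,0): OLD=11565289262001873/70368744177664 → NEW=255, ERR=-6378740503302447/70368744177664
(6,1): OLD=45066962339938565/1125899906842624 → NEW=0, ERR=45066962339938565/1125899906842624
(6,2): OLD=1821612970511608943/18014398509481984 → NEW=0, ERR=1821612970511608943/18014398509481984
(6,3): OLD=17434878301350997233/144115188075855872 → NEW=0, ERR=17434878301350997233/144115188075855872
(6,4): OLD=43760055526361247971/288230376151711744 → NEW=255, ERR=-29738690392325246749/288230376151711744
(6,5): OLD=1141086068806898673663/36893488147419103232 → NEW=0, ERR=1141086068806898673663/36893488147419103232
(6,6): OLD=115836171481724952724233/590295810358705651712 → NEW=255, ERR=-34689260159744988462327/590295810358705651712
Output grid:
  Row 0: .##.#.#  (3 black, running=3)
  Row 1: #.#.#..  (4 black, running=7)
  Row 2: .#.#.#.  (4 black, running=11)
  Row 3: .#.#.##  (3 black, running=14)
  Row 4: #.#.#..  (4 black, running=18)
  Row 5: .#.#.#.  (4 black, running=22)
  Row 6: #...#.#  (4 black, running=26)

Answer: 26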